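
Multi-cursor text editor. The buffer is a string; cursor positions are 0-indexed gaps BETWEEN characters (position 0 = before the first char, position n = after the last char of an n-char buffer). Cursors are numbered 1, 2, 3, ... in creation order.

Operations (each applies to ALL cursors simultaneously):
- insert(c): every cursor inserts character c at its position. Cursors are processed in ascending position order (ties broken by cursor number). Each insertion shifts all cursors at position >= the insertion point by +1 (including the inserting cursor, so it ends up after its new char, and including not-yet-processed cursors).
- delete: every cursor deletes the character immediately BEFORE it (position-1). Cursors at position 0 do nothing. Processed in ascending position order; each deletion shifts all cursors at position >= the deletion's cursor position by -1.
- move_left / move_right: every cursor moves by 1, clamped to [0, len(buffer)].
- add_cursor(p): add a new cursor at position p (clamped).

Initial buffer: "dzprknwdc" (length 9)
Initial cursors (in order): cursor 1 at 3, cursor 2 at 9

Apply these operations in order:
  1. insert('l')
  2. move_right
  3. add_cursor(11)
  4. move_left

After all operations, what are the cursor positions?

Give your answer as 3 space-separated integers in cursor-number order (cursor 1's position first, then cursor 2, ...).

After op 1 (insert('l')): buffer="dzplrknwdcl" (len 11), cursors c1@4 c2@11, authorship ...1......2
After op 2 (move_right): buffer="dzplrknwdcl" (len 11), cursors c1@5 c2@11, authorship ...1......2
After op 3 (add_cursor(11)): buffer="dzplrknwdcl" (len 11), cursors c1@5 c2@11 c3@11, authorship ...1......2
After op 4 (move_left): buffer="dzplrknwdcl" (len 11), cursors c1@4 c2@10 c3@10, authorship ...1......2

Answer: 4 10 10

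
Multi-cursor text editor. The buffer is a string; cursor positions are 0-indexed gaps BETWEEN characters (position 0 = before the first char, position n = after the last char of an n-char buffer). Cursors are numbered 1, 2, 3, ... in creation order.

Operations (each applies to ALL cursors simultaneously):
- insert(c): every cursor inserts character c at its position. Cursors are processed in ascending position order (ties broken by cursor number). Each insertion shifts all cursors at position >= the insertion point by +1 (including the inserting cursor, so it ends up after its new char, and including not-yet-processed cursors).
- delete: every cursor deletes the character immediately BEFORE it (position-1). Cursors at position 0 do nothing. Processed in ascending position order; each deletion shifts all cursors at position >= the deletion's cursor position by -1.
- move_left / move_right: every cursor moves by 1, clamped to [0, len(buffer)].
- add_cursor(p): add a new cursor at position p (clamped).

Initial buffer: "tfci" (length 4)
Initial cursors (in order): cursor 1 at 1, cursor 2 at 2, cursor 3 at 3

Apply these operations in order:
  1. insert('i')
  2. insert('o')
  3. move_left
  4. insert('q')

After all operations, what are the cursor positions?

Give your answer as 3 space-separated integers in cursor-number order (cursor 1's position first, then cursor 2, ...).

After op 1 (insert('i')): buffer="tificii" (len 7), cursors c1@2 c2@4 c3@6, authorship .1.2.3.
After op 2 (insert('o')): buffer="tiofiocioi" (len 10), cursors c1@3 c2@6 c3@9, authorship .11.22.33.
After op 3 (move_left): buffer="tiofiocioi" (len 10), cursors c1@2 c2@5 c3@8, authorship .11.22.33.
After op 4 (insert('q')): buffer="tiqofiqociqoi" (len 13), cursors c1@3 c2@7 c3@11, authorship .111.222.333.

Answer: 3 7 11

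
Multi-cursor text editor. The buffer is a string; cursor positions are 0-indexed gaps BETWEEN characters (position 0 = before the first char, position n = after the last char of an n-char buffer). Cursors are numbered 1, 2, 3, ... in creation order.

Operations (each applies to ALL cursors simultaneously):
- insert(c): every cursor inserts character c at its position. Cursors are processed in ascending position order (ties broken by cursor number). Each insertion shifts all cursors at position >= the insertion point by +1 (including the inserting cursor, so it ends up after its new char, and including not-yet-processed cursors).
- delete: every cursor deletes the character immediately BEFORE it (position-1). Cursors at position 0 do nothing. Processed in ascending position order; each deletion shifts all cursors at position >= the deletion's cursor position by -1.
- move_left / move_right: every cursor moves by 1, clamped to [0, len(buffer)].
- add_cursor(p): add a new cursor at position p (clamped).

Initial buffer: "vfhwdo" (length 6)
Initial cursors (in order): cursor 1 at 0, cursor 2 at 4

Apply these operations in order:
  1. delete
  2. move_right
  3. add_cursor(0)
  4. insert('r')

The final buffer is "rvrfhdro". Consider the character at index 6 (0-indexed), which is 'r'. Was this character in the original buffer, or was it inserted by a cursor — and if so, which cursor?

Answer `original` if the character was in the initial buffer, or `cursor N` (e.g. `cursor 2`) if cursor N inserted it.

After op 1 (delete): buffer="vfhdo" (len 5), cursors c1@0 c2@3, authorship .....
After op 2 (move_right): buffer="vfhdo" (len 5), cursors c1@1 c2@4, authorship .....
After op 3 (add_cursor(0)): buffer="vfhdo" (len 5), cursors c3@0 c1@1 c2@4, authorship .....
After op 4 (insert('r')): buffer="rvrfhdro" (len 8), cursors c3@1 c1@3 c2@7, authorship 3.1...2.
Authorship (.=original, N=cursor N): 3 . 1 . . . 2 .
Index 6: author = 2

Answer: cursor 2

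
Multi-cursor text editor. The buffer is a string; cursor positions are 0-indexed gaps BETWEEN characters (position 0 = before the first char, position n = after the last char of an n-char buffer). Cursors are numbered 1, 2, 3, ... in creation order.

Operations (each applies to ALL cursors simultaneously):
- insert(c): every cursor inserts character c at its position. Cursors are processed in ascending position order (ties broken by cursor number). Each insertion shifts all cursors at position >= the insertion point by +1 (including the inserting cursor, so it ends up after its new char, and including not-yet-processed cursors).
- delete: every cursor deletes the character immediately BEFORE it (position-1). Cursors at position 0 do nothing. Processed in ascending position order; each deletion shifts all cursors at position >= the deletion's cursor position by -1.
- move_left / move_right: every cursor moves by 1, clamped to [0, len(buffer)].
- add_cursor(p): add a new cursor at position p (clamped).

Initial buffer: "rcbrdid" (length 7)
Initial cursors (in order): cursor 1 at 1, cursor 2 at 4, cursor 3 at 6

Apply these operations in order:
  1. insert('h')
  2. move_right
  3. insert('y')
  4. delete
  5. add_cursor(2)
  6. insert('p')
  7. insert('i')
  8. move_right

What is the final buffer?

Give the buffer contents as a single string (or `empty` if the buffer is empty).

After op 1 (insert('h')): buffer="rhcbrhdihd" (len 10), cursors c1@2 c2@6 c3@9, authorship .1...2..3.
After op 2 (move_right): buffer="rhcbrhdihd" (len 10), cursors c1@3 c2@7 c3@10, authorship .1...2..3.
After op 3 (insert('y')): buffer="rhcybrhdyihdy" (len 13), cursors c1@4 c2@9 c3@13, authorship .1.1..2.2.3.3
After op 4 (delete): buffer="rhcbrhdihd" (len 10), cursors c1@3 c2@7 c3@10, authorship .1...2..3.
After op 5 (add_cursor(2)): buffer="rhcbrhdihd" (len 10), cursors c4@2 c1@3 c2@7 c3@10, authorship .1...2..3.
After op 6 (insert('p')): buffer="rhpcpbrhdpihdp" (len 14), cursors c4@3 c1@5 c2@10 c3@14, authorship .14.1..2.2.3.3
After op 7 (insert('i')): buffer="rhpicpibrhdpiihdpi" (len 18), cursors c4@4 c1@7 c2@13 c3@18, authorship .144.11..2.22.3.33
After op 8 (move_right): buffer="rhpicpibrhdpiihdpi" (len 18), cursors c4@5 c1@8 c2@14 c3@18, authorship .144.11..2.22.3.33

Answer: rhpicpibrhdpiihdpi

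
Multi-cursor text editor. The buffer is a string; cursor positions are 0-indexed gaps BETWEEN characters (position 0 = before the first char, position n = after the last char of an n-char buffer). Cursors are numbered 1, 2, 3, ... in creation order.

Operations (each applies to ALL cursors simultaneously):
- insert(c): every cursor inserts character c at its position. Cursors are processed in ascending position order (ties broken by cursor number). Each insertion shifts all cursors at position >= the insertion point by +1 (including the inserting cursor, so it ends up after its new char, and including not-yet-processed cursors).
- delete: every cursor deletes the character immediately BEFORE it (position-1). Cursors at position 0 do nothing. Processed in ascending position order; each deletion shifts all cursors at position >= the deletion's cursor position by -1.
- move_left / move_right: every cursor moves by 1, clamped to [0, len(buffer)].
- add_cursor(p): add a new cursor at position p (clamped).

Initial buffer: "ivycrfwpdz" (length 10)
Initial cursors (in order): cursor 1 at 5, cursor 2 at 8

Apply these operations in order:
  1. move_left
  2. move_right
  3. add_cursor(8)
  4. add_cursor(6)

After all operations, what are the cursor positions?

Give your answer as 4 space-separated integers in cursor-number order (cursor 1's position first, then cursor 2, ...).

Answer: 5 8 8 6

Derivation:
After op 1 (move_left): buffer="ivycrfwpdz" (len 10), cursors c1@4 c2@7, authorship ..........
After op 2 (move_right): buffer="ivycrfwpdz" (len 10), cursors c1@5 c2@8, authorship ..........
After op 3 (add_cursor(8)): buffer="ivycrfwpdz" (len 10), cursors c1@5 c2@8 c3@8, authorship ..........
After op 4 (add_cursor(6)): buffer="ivycrfwpdz" (len 10), cursors c1@5 c4@6 c2@8 c3@8, authorship ..........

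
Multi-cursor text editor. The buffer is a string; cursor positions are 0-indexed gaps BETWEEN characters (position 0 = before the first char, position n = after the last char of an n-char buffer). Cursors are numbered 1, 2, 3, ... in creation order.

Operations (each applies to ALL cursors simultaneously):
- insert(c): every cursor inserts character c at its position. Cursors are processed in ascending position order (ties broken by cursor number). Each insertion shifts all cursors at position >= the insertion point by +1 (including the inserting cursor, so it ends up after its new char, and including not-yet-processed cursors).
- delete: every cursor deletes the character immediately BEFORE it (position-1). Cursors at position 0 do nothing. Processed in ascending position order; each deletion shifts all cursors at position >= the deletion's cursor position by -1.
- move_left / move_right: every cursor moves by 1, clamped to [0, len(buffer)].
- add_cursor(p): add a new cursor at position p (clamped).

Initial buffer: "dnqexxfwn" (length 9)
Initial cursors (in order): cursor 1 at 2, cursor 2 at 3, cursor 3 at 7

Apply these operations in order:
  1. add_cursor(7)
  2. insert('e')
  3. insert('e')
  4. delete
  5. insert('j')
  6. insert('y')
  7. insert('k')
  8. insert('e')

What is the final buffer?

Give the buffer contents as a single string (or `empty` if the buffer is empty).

After op 1 (add_cursor(7)): buffer="dnqexxfwn" (len 9), cursors c1@2 c2@3 c3@7 c4@7, authorship .........
After op 2 (insert('e')): buffer="dneqeexxfeewn" (len 13), cursors c1@3 c2@5 c3@11 c4@11, authorship ..1.2....34..
After op 3 (insert('e')): buffer="dneeqeeexxfeeeewn" (len 17), cursors c1@4 c2@7 c3@15 c4@15, authorship ..11.22....3434..
After op 4 (delete): buffer="dneqeexxfeewn" (len 13), cursors c1@3 c2@5 c3@11 c4@11, authorship ..1.2....34..
After op 5 (insert('j')): buffer="dnejqejexxfeejjwn" (len 17), cursors c1@4 c2@7 c3@15 c4@15, authorship ..11.22....3434..
After op 6 (insert('y')): buffer="dnejyqejyexxfeejjyywn" (len 21), cursors c1@5 c2@9 c3@19 c4@19, authorship ..111.222....343434..
After op 7 (insert('k')): buffer="dnejykqejykexxfeejjyykkwn" (len 25), cursors c1@6 c2@11 c3@23 c4@23, authorship ..1111.2222....34343434..
After op 8 (insert('e')): buffer="dnejykeqejykeexxfeejjyykkeewn" (len 29), cursors c1@7 c2@13 c3@27 c4@27, authorship ..11111.22222....3434343434..

Answer: dnejykeqejykeexxfeejjyykkeewn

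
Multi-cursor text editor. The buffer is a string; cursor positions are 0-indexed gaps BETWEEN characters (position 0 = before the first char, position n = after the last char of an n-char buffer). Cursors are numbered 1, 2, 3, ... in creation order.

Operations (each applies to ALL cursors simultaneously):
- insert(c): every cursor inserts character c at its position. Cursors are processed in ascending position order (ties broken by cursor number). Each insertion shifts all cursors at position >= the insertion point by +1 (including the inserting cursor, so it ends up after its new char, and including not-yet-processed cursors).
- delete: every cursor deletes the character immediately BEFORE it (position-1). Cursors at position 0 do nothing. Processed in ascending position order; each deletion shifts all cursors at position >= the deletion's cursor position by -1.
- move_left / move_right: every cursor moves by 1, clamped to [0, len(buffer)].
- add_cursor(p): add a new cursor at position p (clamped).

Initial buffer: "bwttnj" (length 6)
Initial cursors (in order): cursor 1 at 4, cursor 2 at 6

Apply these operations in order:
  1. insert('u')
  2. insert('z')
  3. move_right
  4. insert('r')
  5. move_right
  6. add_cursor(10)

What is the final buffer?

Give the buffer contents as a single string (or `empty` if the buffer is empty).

After op 1 (insert('u')): buffer="bwttunju" (len 8), cursors c1@5 c2@8, authorship ....1..2
After op 2 (insert('z')): buffer="bwttuznjuz" (len 10), cursors c1@6 c2@10, authorship ....11..22
After op 3 (move_right): buffer="bwttuznjuz" (len 10), cursors c1@7 c2@10, authorship ....11..22
After op 4 (insert('r')): buffer="bwttuznrjuzr" (len 12), cursors c1@8 c2@12, authorship ....11.1.222
After op 5 (move_right): buffer="bwttuznrjuzr" (len 12), cursors c1@9 c2@12, authorship ....11.1.222
After op 6 (add_cursor(10)): buffer="bwttuznrjuzr" (len 12), cursors c1@9 c3@10 c2@12, authorship ....11.1.222

Answer: bwttuznrjuzr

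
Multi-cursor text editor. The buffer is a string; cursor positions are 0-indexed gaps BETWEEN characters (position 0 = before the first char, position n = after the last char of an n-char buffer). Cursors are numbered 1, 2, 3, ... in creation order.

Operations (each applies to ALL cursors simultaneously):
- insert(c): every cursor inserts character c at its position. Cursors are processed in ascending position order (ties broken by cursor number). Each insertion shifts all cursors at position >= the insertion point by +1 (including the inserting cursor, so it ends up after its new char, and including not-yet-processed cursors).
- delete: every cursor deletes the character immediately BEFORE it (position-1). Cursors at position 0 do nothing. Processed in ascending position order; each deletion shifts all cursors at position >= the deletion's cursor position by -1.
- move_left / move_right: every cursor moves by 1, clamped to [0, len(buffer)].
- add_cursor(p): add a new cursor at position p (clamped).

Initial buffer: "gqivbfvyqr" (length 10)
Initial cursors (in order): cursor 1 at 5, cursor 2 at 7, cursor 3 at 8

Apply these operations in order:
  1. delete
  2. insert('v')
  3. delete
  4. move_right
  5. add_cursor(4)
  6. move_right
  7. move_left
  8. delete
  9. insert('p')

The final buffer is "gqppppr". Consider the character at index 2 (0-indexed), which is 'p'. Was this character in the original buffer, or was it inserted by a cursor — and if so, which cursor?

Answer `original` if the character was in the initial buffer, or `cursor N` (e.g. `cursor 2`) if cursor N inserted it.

Answer: cursor 1

Derivation:
After op 1 (delete): buffer="gqivfqr" (len 7), cursors c1@4 c2@5 c3@5, authorship .......
After op 2 (insert('v')): buffer="gqivvfvvqr" (len 10), cursors c1@5 c2@8 c3@8, authorship ....1.23..
After op 3 (delete): buffer="gqivfqr" (len 7), cursors c1@4 c2@5 c3@5, authorship .......
After op 4 (move_right): buffer="gqivfqr" (len 7), cursors c1@5 c2@6 c3@6, authorship .......
After op 5 (add_cursor(4)): buffer="gqivfqr" (len 7), cursors c4@4 c1@5 c2@6 c3@6, authorship .......
After op 6 (move_right): buffer="gqivfqr" (len 7), cursors c4@5 c1@6 c2@7 c3@7, authorship .......
After op 7 (move_left): buffer="gqivfqr" (len 7), cursors c4@4 c1@5 c2@6 c3@6, authorship .......
After op 8 (delete): buffer="gqr" (len 3), cursors c1@2 c2@2 c3@2 c4@2, authorship ...
After op 9 (insert('p')): buffer="gqppppr" (len 7), cursors c1@6 c2@6 c3@6 c4@6, authorship ..1234.
Authorship (.=original, N=cursor N): . . 1 2 3 4 .
Index 2: author = 1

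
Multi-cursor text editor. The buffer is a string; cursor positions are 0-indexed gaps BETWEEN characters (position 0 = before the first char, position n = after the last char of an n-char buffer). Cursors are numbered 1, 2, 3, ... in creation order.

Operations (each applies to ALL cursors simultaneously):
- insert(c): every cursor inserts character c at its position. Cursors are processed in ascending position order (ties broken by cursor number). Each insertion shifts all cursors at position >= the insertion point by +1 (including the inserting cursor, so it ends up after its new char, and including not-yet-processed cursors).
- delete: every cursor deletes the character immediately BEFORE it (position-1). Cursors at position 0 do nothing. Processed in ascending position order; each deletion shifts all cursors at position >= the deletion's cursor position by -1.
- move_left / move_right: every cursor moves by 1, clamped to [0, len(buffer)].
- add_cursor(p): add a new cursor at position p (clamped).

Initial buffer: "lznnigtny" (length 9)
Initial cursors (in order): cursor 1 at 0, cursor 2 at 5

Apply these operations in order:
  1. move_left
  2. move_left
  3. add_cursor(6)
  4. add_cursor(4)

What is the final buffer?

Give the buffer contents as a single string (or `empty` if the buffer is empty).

After op 1 (move_left): buffer="lznnigtny" (len 9), cursors c1@0 c2@4, authorship .........
After op 2 (move_left): buffer="lznnigtny" (len 9), cursors c1@0 c2@3, authorship .........
After op 3 (add_cursor(6)): buffer="lznnigtny" (len 9), cursors c1@0 c2@3 c3@6, authorship .........
After op 4 (add_cursor(4)): buffer="lznnigtny" (len 9), cursors c1@0 c2@3 c4@4 c3@6, authorship .........

Answer: lznnigtny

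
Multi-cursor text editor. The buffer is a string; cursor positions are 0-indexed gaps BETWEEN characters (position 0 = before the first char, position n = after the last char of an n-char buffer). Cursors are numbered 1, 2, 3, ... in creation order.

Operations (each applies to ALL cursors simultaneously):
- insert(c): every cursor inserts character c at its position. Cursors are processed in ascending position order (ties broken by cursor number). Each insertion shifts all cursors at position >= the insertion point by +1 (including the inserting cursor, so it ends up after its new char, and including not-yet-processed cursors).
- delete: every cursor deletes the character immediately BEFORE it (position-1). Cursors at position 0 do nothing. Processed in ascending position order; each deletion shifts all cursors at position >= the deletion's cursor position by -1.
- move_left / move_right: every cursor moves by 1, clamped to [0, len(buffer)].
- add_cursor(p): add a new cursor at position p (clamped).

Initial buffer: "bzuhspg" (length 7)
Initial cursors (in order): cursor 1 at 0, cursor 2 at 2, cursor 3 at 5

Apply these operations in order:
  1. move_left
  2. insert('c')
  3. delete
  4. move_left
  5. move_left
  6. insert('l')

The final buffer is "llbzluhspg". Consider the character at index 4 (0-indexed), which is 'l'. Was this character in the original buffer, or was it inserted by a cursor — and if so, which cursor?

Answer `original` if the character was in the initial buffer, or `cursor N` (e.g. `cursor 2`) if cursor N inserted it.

After op 1 (move_left): buffer="bzuhspg" (len 7), cursors c1@0 c2@1 c3@4, authorship .......
After op 2 (insert('c')): buffer="cbczuhcspg" (len 10), cursors c1@1 c2@3 c3@7, authorship 1.2...3...
After op 3 (delete): buffer="bzuhspg" (len 7), cursors c1@0 c2@1 c3@4, authorship .......
After op 4 (move_left): buffer="bzuhspg" (len 7), cursors c1@0 c2@0 c3@3, authorship .......
After op 5 (move_left): buffer="bzuhspg" (len 7), cursors c1@0 c2@0 c3@2, authorship .......
After op 6 (insert('l')): buffer="llbzluhspg" (len 10), cursors c1@2 c2@2 c3@5, authorship 12..3.....
Authorship (.=original, N=cursor N): 1 2 . . 3 . . . . .
Index 4: author = 3

Answer: cursor 3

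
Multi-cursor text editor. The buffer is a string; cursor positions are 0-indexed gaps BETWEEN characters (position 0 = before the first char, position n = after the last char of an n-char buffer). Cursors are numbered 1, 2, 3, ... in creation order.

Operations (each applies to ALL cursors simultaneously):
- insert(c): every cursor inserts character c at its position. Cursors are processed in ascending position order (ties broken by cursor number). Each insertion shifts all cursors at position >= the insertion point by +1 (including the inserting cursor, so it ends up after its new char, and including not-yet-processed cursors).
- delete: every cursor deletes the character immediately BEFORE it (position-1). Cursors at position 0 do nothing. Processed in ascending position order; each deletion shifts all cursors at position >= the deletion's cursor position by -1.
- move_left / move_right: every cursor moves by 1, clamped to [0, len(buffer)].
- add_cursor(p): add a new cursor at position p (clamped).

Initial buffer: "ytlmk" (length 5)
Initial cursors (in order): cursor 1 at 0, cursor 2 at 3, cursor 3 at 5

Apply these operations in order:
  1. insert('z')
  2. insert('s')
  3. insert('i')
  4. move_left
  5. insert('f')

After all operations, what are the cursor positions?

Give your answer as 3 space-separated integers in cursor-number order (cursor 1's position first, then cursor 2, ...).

Answer: 3 10 16

Derivation:
After op 1 (insert('z')): buffer="zytlzmkz" (len 8), cursors c1@1 c2@5 c3@8, authorship 1...2..3
After op 2 (insert('s')): buffer="zsytlzsmkzs" (len 11), cursors c1@2 c2@7 c3@11, authorship 11...22..33
After op 3 (insert('i')): buffer="zsiytlzsimkzsi" (len 14), cursors c1@3 c2@9 c3@14, authorship 111...222..333
After op 4 (move_left): buffer="zsiytlzsimkzsi" (len 14), cursors c1@2 c2@8 c3@13, authorship 111...222..333
After op 5 (insert('f')): buffer="zsfiytlzsfimkzsfi" (len 17), cursors c1@3 c2@10 c3@16, authorship 1111...2222..3333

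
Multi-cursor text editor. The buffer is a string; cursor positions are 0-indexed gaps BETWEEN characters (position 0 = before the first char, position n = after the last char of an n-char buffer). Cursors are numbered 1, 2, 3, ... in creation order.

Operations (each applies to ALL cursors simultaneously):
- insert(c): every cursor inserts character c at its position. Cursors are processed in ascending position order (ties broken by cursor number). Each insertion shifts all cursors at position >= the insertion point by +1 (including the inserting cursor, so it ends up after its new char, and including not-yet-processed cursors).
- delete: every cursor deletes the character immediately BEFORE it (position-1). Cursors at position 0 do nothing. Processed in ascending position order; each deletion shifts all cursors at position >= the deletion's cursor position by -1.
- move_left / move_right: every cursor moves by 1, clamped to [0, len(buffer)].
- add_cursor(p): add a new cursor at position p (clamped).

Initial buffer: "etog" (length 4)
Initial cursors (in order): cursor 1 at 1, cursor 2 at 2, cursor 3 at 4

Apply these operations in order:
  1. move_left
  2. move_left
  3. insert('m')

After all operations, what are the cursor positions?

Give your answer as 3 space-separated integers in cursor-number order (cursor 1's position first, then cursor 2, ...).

Answer: 2 2 5

Derivation:
After op 1 (move_left): buffer="etog" (len 4), cursors c1@0 c2@1 c3@3, authorship ....
After op 2 (move_left): buffer="etog" (len 4), cursors c1@0 c2@0 c3@2, authorship ....
After op 3 (insert('m')): buffer="mmetmog" (len 7), cursors c1@2 c2@2 c3@5, authorship 12..3..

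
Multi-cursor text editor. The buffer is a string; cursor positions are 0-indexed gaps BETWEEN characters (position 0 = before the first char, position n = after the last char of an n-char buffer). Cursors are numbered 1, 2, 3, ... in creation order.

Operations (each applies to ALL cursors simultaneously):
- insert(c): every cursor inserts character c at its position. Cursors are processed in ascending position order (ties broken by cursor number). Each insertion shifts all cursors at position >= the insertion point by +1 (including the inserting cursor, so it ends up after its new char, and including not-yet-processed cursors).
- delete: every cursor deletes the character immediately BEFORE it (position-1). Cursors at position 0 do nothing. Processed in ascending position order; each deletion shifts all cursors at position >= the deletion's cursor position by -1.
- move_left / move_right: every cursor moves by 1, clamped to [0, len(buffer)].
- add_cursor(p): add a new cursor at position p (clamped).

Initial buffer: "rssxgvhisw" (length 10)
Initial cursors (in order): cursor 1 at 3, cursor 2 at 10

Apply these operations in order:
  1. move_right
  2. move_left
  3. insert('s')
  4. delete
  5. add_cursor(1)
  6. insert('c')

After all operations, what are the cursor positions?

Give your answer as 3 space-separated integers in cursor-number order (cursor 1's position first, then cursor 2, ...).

After op 1 (move_right): buffer="rssxgvhisw" (len 10), cursors c1@4 c2@10, authorship ..........
After op 2 (move_left): buffer="rssxgvhisw" (len 10), cursors c1@3 c2@9, authorship ..........
After op 3 (insert('s')): buffer="rsssxgvhissw" (len 12), cursors c1@4 c2@11, authorship ...1......2.
After op 4 (delete): buffer="rssxgvhisw" (len 10), cursors c1@3 c2@9, authorship ..........
After op 5 (add_cursor(1)): buffer="rssxgvhisw" (len 10), cursors c3@1 c1@3 c2@9, authorship ..........
After op 6 (insert('c')): buffer="rcsscxgvhiscw" (len 13), cursors c3@2 c1@5 c2@12, authorship .3..1......2.

Answer: 5 12 2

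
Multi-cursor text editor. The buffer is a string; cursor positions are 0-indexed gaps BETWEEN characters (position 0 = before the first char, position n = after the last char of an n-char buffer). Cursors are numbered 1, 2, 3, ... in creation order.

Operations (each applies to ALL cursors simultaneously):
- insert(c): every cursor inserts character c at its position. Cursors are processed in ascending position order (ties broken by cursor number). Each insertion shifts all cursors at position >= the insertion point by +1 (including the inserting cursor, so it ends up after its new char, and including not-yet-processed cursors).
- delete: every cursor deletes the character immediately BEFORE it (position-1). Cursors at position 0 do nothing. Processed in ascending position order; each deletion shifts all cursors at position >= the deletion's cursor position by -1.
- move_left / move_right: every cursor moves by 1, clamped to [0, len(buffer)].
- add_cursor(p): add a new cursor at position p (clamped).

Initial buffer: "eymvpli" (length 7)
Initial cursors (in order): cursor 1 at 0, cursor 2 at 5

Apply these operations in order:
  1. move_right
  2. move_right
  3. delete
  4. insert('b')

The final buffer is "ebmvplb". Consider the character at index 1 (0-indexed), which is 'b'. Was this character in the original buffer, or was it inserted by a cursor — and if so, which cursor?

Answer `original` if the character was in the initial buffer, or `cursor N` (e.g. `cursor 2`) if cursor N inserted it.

Answer: cursor 1

Derivation:
After op 1 (move_right): buffer="eymvpli" (len 7), cursors c1@1 c2@6, authorship .......
After op 2 (move_right): buffer="eymvpli" (len 7), cursors c1@2 c2@7, authorship .......
After op 3 (delete): buffer="emvpl" (len 5), cursors c1@1 c2@5, authorship .....
After op 4 (insert('b')): buffer="ebmvplb" (len 7), cursors c1@2 c2@7, authorship .1....2
Authorship (.=original, N=cursor N): . 1 . . . . 2
Index 1: author = 1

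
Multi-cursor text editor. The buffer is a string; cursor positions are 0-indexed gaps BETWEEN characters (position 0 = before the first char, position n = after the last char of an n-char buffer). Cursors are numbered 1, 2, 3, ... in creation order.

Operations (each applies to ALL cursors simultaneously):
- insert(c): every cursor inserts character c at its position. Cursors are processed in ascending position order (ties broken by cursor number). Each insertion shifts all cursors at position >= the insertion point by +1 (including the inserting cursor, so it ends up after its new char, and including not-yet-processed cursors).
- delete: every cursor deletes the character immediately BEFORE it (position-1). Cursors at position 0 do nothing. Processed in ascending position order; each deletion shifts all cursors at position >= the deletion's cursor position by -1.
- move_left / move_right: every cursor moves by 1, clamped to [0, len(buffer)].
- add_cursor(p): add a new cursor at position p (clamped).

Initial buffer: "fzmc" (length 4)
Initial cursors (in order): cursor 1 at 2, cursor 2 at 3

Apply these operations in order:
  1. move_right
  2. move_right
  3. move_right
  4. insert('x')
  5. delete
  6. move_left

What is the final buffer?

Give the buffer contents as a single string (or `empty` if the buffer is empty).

After op 1 (move_right): buffer="fzmc" (len 4), cursors c1@3 c2@4, authorship ....
After op 2 (move_right): buffer="fzmc" (len 4), cursors c1@4 c2@4, authorship ....
After op 3 (move_right): buffer="fzmc" (len 4), cursors c1@4 c2@4, authorship ....
After op 4 (insert('x')): buffer="fzmcxx" (len 6), cursors c1@6 c2@6, authorship ....12
After op 5 (delete): buffer="fzmc" (len 4), cursors c1@4 c2@4, authorship ....
After op 6 (move_left): buffer="fzmc" (len 4), cursors c1@3 c2@3, authorship ....

Answer: fzmc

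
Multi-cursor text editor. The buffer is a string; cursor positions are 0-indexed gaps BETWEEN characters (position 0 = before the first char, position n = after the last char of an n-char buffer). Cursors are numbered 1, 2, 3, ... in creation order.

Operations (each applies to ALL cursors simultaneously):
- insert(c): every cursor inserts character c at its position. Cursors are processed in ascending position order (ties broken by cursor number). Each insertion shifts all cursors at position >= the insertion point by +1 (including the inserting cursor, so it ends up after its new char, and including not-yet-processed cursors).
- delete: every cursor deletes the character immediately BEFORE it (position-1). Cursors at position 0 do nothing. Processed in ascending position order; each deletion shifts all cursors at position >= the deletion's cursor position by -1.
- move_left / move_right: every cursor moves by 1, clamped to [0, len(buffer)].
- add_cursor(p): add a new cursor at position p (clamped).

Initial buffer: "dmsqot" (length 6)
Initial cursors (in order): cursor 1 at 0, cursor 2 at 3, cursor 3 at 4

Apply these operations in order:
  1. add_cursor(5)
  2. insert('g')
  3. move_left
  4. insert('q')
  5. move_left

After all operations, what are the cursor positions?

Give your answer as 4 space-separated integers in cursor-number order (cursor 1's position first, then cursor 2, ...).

Answer: 0 5 8 11

Derivation:
After op 1 (add_cursor(5)): buffer="dmsqot" (len 6), cursors c1@0 c2@3 c3@4 c4@5, authorship ......
After op 2 (insert('g')): buffer="gdmsgqgogt" (len 10), cursors c1@1 c2@5 c3@7 c4@9, authorship 1...2.3.4.
After op 3 (move_left): buffer="gdmsgqgogt" (len 10), cursors c1@0 c2@4 c3@6 c4@8, authorship 1...2.3.4.
After op 4 (insert('q')): buffer="qgdmsqgqqgoqgt" (len 14), cursors c1@1 c2@6 c3@9 c4@12, authorship 11...22.33.44.
After op 5 (move_left): buffer="qgdmsqgqqgoqgt" (len 14), cursors c1@0 c2@5 c3@8 c4@11, authorship 11...22.33.44.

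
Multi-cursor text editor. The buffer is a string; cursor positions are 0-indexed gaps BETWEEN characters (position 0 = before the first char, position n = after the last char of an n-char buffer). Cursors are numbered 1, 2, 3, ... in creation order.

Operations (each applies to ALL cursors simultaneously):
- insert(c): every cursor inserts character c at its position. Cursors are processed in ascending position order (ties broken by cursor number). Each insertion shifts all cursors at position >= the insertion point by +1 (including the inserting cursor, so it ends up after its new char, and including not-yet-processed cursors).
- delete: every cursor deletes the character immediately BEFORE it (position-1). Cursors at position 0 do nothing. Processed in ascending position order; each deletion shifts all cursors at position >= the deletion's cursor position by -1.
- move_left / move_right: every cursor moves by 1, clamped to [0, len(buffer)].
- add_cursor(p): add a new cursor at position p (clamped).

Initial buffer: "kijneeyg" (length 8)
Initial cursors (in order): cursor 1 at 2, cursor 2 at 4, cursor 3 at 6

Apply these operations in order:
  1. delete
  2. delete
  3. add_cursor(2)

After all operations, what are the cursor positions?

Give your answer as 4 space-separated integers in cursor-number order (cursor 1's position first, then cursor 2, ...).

Answer: 0 0 0 2

Derivation:
After op 1 (delete): buffer="kjeyg" (len 5), cursors c1@1 c2@2 c3@3, authorship .....
After op 2 (delete): buffer="yg" (len 2), cursors c1@0 c2@0 c3@0, authorship ..
After op 3 (add_cursor(2)): buffer="yg" (len 2), cursors c1@0 c2@0 c3@0 c4@2, authorship ..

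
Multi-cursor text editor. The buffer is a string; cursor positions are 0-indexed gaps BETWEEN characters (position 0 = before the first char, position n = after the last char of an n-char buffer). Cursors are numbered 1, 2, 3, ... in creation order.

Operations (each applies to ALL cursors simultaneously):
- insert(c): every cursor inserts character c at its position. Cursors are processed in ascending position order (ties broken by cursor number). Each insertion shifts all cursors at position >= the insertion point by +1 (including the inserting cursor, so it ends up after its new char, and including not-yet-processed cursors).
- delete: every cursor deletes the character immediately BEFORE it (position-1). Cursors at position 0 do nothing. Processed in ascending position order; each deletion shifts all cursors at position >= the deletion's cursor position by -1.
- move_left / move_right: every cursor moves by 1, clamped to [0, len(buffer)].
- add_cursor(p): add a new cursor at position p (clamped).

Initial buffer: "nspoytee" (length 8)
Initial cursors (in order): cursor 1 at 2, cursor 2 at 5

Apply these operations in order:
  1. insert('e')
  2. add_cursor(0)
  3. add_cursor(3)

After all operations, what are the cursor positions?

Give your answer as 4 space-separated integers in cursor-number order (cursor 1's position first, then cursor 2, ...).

Answer: 3 7 0 3

Derivation:
After op 1 (insert('e')): buffer="nsepoyetee" (len 10), cursors c1@3 c2@7, authorship ..1...2...
After op 2 (add_cursor(0)): buffer="nsepoyetee" (len 10), cursors c3@0 c1@3 c2@7, authorship ..1...2...
After op 3 (add_cursor(3)): buffer="nsepoyetee" (len 10), cursors c3@0 c1@3 c4@3 c2@7, authorship ..1...2...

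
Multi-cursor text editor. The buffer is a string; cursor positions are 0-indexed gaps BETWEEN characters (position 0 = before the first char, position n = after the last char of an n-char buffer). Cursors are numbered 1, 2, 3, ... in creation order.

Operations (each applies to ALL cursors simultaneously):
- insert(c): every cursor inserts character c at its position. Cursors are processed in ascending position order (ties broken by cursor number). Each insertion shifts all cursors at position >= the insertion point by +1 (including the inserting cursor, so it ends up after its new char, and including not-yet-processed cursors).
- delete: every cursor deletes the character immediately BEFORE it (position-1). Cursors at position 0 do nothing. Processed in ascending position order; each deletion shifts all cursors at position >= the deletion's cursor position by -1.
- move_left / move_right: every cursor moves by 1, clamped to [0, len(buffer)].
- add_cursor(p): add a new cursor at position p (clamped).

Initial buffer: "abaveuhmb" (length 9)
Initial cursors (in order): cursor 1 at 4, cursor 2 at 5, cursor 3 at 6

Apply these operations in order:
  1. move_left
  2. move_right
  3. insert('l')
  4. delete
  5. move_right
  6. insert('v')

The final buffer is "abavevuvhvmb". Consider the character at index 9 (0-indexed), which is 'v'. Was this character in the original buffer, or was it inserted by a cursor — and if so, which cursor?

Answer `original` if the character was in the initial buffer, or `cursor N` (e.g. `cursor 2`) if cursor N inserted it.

Answer: cursor 3

Derivation:
After op 1 (move_left): buffer="abaveuhmb" (len 9), cursors c1@3 c2@4 c3@5, authorship .........
After op 2 (move_right): buffer="abaveuhmb" (len 9), cursors c1@4 c2@5 c3@6, authorship .........
After op 3 (insert('l')): buffer="abavlelulhmb" (len 12), cursors c1@5 c2@7 c3@9, authorship ....1.2.3...
After op 4 (delete): buffer="abaveuhmb" (len 9), cursors c1@4 c2@5 c3@6, authorship .........
After op 5 (move_right): buffer="abaveuhmb" (len 9), cursors c1@5 c2@6 c3@7, authorship .........
After op 6 (insert('v')): buffer="abavevuvhvmb" (len 12), cursors c1@6 c2@8 c3@10, authorship .....1.2.3..
Authorship (.=original, N=cursor N): . . . . . 1 . 2 . 3 . .
Index 9: author = 3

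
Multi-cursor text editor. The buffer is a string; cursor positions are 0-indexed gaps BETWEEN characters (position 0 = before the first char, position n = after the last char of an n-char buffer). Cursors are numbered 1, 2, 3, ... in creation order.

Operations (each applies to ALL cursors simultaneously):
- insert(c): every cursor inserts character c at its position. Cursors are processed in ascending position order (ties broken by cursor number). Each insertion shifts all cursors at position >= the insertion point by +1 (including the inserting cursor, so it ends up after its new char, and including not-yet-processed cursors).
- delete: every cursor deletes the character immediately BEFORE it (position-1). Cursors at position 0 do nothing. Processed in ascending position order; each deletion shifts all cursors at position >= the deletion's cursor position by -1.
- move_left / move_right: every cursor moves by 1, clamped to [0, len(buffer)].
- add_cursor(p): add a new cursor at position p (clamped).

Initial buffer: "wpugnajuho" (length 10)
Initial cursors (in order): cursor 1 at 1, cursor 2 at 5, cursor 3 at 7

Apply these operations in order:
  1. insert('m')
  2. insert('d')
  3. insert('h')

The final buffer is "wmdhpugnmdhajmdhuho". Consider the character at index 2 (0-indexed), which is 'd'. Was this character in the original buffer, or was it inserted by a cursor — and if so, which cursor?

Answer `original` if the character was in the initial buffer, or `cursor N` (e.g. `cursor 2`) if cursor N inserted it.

Answer: cursor 1

Derivation:
After op 1 (insert('m')): buffer="wmpugnmajmuho" (len 13), cursors c1@2 c2@7 c3@10, authorship .1....2..3...
After op 2 (insert('d')): buffer="wmdpugnmdajmduho" (len 16), cursors c1@3 c2@9 c3@13, authorship .11....22..33...
After op 3 (insert('h')): buffer="wmdhpugnmdhajmdhuho" (len 19), cursors c1@4 c2@11 c3@16, authorship .111....222..333...
Authorship (.=original, N=cursor N): . 1 1 1 . . . . 2 2 2 . . 3 3 3 . . .
Index 2: author = 1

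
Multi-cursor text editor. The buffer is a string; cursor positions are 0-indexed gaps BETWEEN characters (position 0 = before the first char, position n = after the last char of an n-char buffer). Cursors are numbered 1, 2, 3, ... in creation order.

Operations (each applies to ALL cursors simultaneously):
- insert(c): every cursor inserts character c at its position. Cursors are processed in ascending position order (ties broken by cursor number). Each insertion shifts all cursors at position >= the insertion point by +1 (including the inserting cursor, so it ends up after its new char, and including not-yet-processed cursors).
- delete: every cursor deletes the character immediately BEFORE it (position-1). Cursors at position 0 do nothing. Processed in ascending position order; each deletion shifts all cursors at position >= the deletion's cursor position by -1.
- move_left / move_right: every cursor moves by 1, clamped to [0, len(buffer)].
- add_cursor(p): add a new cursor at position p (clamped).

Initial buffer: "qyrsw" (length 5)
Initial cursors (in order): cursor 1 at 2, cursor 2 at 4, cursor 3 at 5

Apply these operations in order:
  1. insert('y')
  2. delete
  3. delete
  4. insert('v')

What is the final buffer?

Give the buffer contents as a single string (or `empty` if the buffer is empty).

After op 1 (insert('y')): buffer="qyyrsywy" (len 8), cursors c1@3 c2@6 c3@8, authorship ..1..2.3
After op 2 (delete): buffer="qyrsw" (len 5), cursors c1@2 c2@4 c3@5, authorship .....
After op 3 (delete): buffer="qr" (len 2), cursors c1@1 c2@2 c3@2, authorship ..
After op 4 (insert('v')): buffer="qvrvv" (len 5), cursors c1@2 c2@5 c3@5, authorship .1.23

Answer: qvrvv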